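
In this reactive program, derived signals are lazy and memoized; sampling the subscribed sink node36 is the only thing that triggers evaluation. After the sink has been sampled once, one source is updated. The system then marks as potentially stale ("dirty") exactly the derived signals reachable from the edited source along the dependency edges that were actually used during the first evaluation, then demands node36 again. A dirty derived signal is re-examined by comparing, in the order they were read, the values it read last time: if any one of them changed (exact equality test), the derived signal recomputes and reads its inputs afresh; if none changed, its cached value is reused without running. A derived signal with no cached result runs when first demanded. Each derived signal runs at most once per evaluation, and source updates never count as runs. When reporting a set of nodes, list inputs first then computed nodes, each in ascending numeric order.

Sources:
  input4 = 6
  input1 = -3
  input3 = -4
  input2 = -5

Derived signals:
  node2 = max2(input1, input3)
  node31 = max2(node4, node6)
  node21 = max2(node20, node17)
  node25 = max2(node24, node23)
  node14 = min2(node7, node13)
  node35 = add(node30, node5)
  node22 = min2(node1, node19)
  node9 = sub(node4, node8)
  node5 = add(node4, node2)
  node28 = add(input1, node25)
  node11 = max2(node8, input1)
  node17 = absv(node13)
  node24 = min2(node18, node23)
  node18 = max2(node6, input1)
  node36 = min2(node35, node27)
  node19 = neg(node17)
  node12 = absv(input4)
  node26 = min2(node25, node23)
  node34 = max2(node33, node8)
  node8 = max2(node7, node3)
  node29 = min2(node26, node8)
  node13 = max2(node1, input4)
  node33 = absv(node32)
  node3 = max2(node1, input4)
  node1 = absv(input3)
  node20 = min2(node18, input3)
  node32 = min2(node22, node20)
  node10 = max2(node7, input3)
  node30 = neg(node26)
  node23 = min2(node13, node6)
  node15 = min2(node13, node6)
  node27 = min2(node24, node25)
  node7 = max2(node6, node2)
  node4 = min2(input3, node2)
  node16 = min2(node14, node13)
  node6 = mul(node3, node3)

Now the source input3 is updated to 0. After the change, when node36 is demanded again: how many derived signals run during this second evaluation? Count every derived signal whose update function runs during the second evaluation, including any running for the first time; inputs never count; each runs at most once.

8 derived signals run: node1, node2, node3, node4, node5, node13, node35, node36.
Note where the cutoff bites: node6 is checked, finds nothing changed, and keeps its cache.

First demand of the output computes:
  node1 = absv(-4) = 4
  node2 = max2(-3, -4) = -3
  node3 = max2(4, 6) = 6
  node4 = min2(-4, -3) = -4
  node5 = add(-4, -3) = -7
  node6 = mul(6, 6) = 36
  node13 = max2(4, 6) = 6
  node18 = max2(36, -3) = 36
  node23 = min2(6, 36) = 6
  node24 = min2(36, 6) = 6
  node25 = max2(6, 6) = 6
  node26 = min2(6, 6) = 6
  node27 = min2(6, 6) = 6
  node30 = neg(6) = -6
  node35 = add(-6, -7) = -13
  node36 = min2(-13, 6) = -13

After the edit, cleaning proceeds:
  node1: a read changed (input3 -4->0) — executes, giving 0.
  node2: a read changed (input3 -4->0) — executes, giving 0.
  node3: a read changed (node1 4->0) — executes, giving 6 — identical to its old value.
  node4: a read changed (input3 -4->0; node2 -3->0) — executes, giving 0.
  node5: a read changed (node4 -4->0; node2 -3->0) — executes, giving 0.
  node6: dirty, but its reads are unchanged (node3 unchanged, node3 unchanged); cached 36 stands.
  node13: a read changed (node1 4->0) — executes, giving 6 — identical to its old value.
  node18: dirty, but its reads are unchanged (node6 unchanged, input1 unchanged); cached 36 stands.
  node23: dirty, but its reads are unchanged (node13 unchanged, node6 unchanged); cached 6 stands.
  node24: dirty, but its reads are unchanged (node18 unchanged, node23 unchanged); cached 6 stands.
  node25: dirty, but its reads are unchanged (node24 unchanged, node23 unchanged); cached 6 stands.
  node26: dirty, but its reads are unchanged (node25 unchanged, node23 unchanged); cached 6 stands.
  node27: dirty, but its reads are unchanged (node24 unchanged, node25 unchanged); cached 6 stands.
  node30: dirty, but its reads are unchanged (node26 unchanged); cached -6 stands.
  node35: a read changed (node5 -7->0) — executes, giving -6.
  node36: a read changed (node35 -13->-6) — executes, giving -6.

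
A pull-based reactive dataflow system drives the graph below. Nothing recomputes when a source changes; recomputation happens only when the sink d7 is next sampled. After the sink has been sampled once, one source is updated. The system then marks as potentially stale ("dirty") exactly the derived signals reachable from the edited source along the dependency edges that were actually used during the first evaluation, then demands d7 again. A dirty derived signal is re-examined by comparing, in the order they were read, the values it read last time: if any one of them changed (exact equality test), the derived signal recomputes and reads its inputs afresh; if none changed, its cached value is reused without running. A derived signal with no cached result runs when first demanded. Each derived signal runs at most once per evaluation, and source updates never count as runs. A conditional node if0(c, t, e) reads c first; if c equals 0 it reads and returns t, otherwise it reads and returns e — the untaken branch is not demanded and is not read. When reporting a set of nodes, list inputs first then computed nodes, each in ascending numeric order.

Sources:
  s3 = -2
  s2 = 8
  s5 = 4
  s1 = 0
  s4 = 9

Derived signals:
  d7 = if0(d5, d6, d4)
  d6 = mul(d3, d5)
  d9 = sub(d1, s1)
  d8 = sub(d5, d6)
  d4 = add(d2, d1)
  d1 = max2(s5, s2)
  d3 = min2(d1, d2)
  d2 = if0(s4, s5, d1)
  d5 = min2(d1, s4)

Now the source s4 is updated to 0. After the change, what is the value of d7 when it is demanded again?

First evaluation (everything demanded from the output):
  d1 = max2(4, 8) = 8
  d2 = if0(s4=9 -> else branch d1) = 8
  d4 = add(8, 8) = 16
  d5 = min2(8, 9) = 8
  d7 = if0(d5=8 -> else branch d4) = 16

Propagation after the edit:
  d2: runs — s4 9->0; result 4.
  d3: demanded for the first time — runs, produces 4.
  d4: marked dirty but never re-examined — demand shifted away from it.
  d5: runs — s4 9->0; result 0.
  d6: demanded for the first time — runs, produces 0.
  d7: runs — d5 8->0; result 0.

Key observation: a condition flipped, so demand moved to the other branch — d4 is never re-examined.

New value of d7: 0.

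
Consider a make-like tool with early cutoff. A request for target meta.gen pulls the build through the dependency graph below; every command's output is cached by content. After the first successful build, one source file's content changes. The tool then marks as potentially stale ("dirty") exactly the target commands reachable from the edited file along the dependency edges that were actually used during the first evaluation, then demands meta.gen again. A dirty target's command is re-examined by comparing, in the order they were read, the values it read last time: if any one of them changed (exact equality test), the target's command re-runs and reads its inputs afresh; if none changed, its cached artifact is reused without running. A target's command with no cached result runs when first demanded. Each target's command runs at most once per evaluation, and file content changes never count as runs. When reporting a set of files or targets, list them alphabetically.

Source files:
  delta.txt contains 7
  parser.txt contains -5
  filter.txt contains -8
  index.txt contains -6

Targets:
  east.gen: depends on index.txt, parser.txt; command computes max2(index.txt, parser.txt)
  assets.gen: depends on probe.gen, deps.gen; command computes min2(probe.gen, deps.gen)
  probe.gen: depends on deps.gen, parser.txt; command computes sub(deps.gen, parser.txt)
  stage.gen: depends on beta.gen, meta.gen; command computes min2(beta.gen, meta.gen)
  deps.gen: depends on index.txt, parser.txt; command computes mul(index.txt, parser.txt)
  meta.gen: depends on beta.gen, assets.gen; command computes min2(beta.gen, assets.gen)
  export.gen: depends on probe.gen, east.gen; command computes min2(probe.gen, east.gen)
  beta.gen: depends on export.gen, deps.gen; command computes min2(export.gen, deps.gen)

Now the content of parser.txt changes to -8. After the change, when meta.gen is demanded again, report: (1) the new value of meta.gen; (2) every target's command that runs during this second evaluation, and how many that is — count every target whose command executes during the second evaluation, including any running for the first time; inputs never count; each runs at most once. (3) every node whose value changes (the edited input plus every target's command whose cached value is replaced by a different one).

First demand of the output computes:
  deps.gen = mul(-6, -5) = 30
  east.gen = max2(-6, -5) = -5
  probe.gen = sub(30, -5) = 35
  assets.gen = min2(35, 30) = 30
  export.gen = min2(35, -5) = -5
  beta.gen = min2(-5, 30) = -5
  meta.gen = min2(-5, 30) = -5

After the edit, cleaning proceeds:
  deps.gen: a read changed (parser.txt -5->-8) — executes, giving 48.
  east.gen: a read changed (parser.txt -5->-8) — executes, giving -6.
  probe.gen: a read changed (deps.gen 30->48; parser.txt -5->-8) — executes, giving 56.
  assets.gen: a read changed (probe.gen 35->56; deps.gen 30->48) — executes, giving 48.
  export.gen: a read changed (probe.gen 35->56; east.gen -5->-6) — executes, giving -6.
  beta.gen: a read changed (export.gen -5->-6; deps.gen 30->48) — executes, giving -6.
  meta.gen: a read changed (beta.gen -5->-6; assets.gen 30->48) — executes, giving -6.

Demanding meta.gen again yields -6.
7 target commands run: assets.gen, beta.gen, deps.gen, east.gen, export.gen, meta.gen, probe.gen.
The nodes whose values change: assets.gen, beta.gen, deps.gen, east.gen, export.gen, meta.gen, parser.txt, probe.gen.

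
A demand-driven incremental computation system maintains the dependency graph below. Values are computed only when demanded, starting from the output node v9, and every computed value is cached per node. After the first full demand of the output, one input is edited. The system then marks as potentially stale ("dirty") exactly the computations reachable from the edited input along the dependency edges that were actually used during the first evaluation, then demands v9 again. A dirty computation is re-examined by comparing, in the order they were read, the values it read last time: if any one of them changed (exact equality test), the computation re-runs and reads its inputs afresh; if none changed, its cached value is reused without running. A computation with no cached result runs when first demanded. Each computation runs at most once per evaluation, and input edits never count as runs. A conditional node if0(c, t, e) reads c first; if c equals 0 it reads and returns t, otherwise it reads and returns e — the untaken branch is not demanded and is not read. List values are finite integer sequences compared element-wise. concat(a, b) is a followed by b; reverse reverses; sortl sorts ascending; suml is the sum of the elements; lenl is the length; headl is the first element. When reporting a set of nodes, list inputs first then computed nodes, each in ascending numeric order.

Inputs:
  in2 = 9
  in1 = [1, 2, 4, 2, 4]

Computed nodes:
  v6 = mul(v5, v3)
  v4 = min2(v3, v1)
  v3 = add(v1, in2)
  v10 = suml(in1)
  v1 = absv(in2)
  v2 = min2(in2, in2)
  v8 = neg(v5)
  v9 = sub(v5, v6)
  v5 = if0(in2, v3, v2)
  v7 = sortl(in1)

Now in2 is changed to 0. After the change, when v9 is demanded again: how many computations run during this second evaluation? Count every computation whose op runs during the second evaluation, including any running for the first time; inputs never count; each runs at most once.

First evaluation (everything demanded from the output):
  v1 = absv(9) = 9
  v2 = min2(9, 9) = 9
  v3 = add(9, 9) = 18
  v5 = if0(in2=9 -> else branch v2) = 9
  v6 = mul(9, 18) = 162
  v9 = sub(9, 162) = -153

Propagation after the edit:
  v1: runs — in2 9->0; result 0.
  v2: marked dirty but never re-examined — demand shifted away from it.
  v3: runs — v1 9->0; in2 9->0; result 0.
  v5: runs — in2 9->0; result 0.
  v6: runs — v5 9->0; v3 18->0; result 0.
  v9: runs — v5 9->0; v6 162->0; result 0.

Key observation: a condition flipped, so demand moved to the other branch — v2 is never re-examined.

Computations that run: v1, v3, v5, v6, v9 — 5 in total.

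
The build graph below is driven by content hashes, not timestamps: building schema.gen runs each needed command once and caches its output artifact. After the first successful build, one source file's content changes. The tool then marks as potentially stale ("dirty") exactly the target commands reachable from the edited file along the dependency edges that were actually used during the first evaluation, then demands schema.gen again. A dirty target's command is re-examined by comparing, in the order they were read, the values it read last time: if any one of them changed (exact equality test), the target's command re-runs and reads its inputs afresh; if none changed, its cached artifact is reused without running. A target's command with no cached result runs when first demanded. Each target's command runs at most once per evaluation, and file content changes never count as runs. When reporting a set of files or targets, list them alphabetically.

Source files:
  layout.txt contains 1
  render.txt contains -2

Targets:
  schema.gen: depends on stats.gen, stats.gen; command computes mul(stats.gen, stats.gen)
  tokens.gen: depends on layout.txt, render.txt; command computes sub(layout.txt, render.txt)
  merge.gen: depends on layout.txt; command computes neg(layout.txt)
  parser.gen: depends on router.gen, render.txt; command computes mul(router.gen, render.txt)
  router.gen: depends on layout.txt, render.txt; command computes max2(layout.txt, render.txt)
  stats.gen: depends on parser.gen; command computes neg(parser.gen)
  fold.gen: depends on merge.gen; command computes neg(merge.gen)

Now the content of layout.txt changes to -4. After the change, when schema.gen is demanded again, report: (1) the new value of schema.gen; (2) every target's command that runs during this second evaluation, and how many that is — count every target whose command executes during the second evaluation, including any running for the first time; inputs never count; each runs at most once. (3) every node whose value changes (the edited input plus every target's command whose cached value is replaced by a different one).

Initial pass — values computed on the first demand:
  router.gen = max2(1, -2) = 1
  parser.gen = mul(1, -2) = -2
  stats.gen = neg(-2) = 2
  schema.gen = mul(2, 2) = 4

Second demand — change propagation:
  router.gen: re-runs because layout.txt 1->-4; new result -2.
  parser.gen: re-runs because router.gen 1->-2; new result 4.
  stats.gen: re-runs because parser.gen -2->4; new result -4.
  schema.gen: re-runs because stats.gen 2->-4; stats.gen 2->-4; new result 16.

schema.gen now evaluates to 16.
Run set: parser.gen, router.gen, schema.gen, stats.gen (4 run).
Changed values: layout.txt, parser.gen, router.gen, schema.gen, stats.gen.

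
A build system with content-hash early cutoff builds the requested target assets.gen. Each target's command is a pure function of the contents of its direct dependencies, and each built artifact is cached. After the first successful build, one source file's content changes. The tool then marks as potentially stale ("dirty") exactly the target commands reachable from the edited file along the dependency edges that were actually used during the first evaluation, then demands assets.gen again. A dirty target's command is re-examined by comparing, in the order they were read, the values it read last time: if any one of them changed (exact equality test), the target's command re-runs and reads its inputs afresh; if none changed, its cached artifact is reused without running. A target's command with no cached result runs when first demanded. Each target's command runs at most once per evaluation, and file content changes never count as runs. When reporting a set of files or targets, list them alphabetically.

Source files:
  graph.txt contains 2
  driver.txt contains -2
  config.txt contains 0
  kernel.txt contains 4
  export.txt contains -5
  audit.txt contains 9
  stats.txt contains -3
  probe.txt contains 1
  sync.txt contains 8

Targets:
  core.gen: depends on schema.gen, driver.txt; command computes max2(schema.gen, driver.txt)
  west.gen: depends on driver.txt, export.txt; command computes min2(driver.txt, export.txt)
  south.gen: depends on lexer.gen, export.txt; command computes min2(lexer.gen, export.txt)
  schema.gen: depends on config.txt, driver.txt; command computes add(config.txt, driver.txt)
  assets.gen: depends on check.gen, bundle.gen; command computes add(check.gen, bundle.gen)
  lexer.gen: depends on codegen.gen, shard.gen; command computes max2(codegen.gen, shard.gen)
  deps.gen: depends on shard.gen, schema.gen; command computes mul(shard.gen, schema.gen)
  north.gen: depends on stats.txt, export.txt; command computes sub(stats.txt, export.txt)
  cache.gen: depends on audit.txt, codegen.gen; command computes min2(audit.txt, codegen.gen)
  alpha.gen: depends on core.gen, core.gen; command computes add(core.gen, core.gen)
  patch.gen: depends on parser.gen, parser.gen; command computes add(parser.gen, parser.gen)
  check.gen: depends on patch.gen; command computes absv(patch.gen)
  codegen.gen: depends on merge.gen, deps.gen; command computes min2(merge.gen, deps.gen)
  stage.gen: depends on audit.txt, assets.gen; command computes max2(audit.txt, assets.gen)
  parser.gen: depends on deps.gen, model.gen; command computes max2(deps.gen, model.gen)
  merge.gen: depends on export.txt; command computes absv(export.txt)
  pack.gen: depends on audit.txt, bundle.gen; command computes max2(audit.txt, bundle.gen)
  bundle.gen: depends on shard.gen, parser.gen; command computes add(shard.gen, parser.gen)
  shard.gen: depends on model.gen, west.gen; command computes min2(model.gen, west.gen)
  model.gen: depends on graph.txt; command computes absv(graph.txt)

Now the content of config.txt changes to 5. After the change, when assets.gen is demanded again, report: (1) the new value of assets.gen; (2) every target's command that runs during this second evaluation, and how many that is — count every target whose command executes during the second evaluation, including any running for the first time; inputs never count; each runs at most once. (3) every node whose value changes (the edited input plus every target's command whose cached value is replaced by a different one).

First evaluation (everything demanded from the output):
  model.gen = absv(2) = 2
  schema.gen = add(0, -2) = -2
  west.gen = min2(-2, -5) = -5
  shard.gen = min2(2, -5) = -5
  deps.gen = mul(-5, -2) = 10
  parser.gen = max2(10, 2) = 10
  bundle.gen = add(-5, 10) = 5
  patch.gen = add(10, 10) = 20
  check.gen = absv(20) = 20
  assets.gen = add(20, 5) = 25

Propagation after the edit:
  schema.gen: runs — config.txt 0->5; result 3.
  deps.gen: runs — schema.gen -2->3; result -15.
  parser.gen: runs — deps.gen 10->-15; result 2.
  bundle.gen: runs — parser.gen 10->2; result -3.
  patch.gen: runs — parser.gen 10->2; parser.gen 10->2; result 4.
  check.gen: runs — patch.gen 20->4; result 4.
  assets.gen: runs — check.gen 20->4; bundle.gen 5->-3; result 1.

New value of assets.gen: 1.
Target commands that run: assets.gen, bundle.gen, check.gen, deps.gen, parser.gen, patch.gen, schema.gen — 7 in total.
Values that change: assets.gen, bundle.gen, check.gen, config.txt, deps.gen, parser.gen, patch.gen, schema.gen.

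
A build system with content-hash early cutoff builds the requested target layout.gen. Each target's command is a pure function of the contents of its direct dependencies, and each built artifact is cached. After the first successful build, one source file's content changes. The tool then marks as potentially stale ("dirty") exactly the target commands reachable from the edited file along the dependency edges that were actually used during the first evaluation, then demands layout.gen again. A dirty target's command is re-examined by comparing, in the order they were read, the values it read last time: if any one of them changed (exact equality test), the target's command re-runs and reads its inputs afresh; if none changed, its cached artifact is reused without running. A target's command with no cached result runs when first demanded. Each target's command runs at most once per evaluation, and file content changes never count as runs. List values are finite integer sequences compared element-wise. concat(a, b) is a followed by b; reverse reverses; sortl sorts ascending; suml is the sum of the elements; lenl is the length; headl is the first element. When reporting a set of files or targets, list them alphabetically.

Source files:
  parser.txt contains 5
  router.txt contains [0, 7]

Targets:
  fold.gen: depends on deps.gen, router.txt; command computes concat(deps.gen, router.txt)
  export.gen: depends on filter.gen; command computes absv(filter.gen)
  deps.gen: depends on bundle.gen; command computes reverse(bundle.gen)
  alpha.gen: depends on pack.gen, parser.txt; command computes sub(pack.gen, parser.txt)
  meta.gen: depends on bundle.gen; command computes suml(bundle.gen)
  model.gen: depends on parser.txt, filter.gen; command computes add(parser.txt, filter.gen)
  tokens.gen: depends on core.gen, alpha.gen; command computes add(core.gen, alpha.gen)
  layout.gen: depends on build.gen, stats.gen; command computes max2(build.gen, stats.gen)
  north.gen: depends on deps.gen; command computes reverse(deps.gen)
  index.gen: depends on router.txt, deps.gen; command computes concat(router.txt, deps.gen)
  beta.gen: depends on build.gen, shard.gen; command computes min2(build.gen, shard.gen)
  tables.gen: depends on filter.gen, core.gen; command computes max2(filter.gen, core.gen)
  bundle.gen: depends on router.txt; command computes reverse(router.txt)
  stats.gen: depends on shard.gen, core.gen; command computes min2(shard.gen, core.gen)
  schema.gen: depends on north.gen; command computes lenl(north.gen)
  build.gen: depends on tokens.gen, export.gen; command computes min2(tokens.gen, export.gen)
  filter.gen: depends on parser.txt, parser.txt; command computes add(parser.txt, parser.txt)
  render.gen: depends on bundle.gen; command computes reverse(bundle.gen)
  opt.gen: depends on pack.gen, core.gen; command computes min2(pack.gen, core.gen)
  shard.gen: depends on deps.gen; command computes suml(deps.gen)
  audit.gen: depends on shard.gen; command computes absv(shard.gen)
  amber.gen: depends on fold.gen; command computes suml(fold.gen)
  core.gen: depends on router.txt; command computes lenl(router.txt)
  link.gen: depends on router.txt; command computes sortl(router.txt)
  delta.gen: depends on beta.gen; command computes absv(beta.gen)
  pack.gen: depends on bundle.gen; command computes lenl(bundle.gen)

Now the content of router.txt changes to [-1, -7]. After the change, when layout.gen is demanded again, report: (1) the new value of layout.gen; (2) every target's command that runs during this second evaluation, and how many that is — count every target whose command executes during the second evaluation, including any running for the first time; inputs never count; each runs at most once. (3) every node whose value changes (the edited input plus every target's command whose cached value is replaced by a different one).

First evaluation (everything demanded from the output):
  bundle.gen = reverse([0, 7]) = [7, 0]
  core.gen = lenl([0, 7]) = 2
  deps.gen = reverse([7, 0]) = [0, 7]
  filter.gen = add(5, 5) = 10
  export.gen = absv(10) = 10
  pack.gen = lenl([7, 0]) = 2
  alpha.gen = sub(2, 5) = -3
  shard.gen = suml([0, 7]) = 7
  stats.gen = min2(7, 2) = 2
  tokens.gen = add(2, -3) = -1
  build.gen = min2(-1, 10) = -1
  layout.gen = max2(-1, 2) = 2

Propagation after the edit:
  bundle.gen: runs — router.txt [0, 7]->[-1, -7]; result [-7, -1].
  core.gen: runs — router.txt [0, 7]->[-1, -7]; result 2 (same value as before).
  deps.gen: runs — bundle.gen [7, 0]->[-7, -1]; result [-1, -7].
  pack.gen: runs — bundle.gen [7, 0]->[-7, -1]; result 2 (same value as before).
  alpha.gen: checked — values it read are unchanged (pack.gen unchanged, parser.txt unchanged); reused cached -3 without running.
  shard.gen: runs — deps.gen [0, 7]->[-1, -7]; result -8.
  stats.gen: runs — shard.gen 7->-8; result -8.
  tokens.gen: checked — values it read are unchanged (core.gen unchanged, alpha.gen unchanged); reused cached -1 without running.
  build.gen: checked — values it read are unchanged (tokens.gen unchanged, export.gen unchanged); reused cached -1 without running.
  layout.gen: runs — stats.gen 2->-8; result -1.

Key observation: the cutoff stops propagation at alpha.gen — its inputs' values are unchanged, so it reuses its cache.

New value of layout.gen: -1.
Target commands that run: bundle.gen, core.gen, deps.gen, layout.gen, pack.gen, shard.gen, stats.gen — 7 in total.
Values that change: bundle.gen, deps.gen, layout.gen, router.txt, shard.gen, stats.gen.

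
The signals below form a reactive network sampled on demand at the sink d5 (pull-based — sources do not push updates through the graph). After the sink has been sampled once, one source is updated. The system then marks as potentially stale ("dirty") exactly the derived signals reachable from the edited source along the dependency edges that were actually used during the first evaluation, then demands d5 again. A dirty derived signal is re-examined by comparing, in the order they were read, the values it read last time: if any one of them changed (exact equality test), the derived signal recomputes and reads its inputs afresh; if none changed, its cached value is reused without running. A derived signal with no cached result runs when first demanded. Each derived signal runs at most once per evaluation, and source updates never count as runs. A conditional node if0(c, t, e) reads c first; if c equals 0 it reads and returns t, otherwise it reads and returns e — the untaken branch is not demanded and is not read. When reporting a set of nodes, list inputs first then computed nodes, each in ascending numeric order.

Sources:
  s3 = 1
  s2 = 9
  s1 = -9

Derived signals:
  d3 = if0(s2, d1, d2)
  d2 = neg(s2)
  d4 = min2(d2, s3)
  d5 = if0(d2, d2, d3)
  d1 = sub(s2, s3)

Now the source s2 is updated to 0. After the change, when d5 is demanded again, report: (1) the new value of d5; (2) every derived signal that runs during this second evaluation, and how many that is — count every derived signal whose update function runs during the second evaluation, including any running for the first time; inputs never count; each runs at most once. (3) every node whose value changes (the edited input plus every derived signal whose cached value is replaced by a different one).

d5 now evaluates to 0.
Run set: d2, d5 (2 run).
Changed values: s2, d2, d5.
The important point: the flipped condition redirects demand; d3 is left stale, never re-checked.

Initial pass — values computed on the first demand:
  d2 = neg(9) = -9
  d3 = if0(s2=9 -> else branch d2) = -9
  d5 = if0(d2=-9 -> else branch d3) = -9

Second demand — change propagation:
  d2: re-runs because s2 9->0; new result 0.
  d3: dirty yet unreached — the second evaluation never asks for it.
  d5: re-runs because d2 -9->0; new result 0.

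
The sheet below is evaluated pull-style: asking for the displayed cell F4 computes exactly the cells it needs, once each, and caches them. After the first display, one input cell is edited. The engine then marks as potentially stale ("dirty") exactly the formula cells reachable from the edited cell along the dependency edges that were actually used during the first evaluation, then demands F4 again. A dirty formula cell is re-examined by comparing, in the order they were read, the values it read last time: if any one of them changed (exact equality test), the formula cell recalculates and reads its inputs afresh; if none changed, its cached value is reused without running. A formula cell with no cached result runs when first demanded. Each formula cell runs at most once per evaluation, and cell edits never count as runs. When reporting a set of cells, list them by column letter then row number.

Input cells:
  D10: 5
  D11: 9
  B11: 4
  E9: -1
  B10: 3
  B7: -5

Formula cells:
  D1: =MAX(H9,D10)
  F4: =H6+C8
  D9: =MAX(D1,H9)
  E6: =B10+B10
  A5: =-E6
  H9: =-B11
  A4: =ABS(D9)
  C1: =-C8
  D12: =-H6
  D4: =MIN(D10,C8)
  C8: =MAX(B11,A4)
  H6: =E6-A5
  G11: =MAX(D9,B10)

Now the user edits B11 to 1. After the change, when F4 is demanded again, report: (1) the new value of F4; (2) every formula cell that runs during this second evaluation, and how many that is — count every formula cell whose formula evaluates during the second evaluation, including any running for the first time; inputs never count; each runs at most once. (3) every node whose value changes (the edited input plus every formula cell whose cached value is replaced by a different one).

First demand of the output computes:
  E6 = 3 + 3 = 6
  A5 = -(6) = -6
  H6 = 6 - -6 = 12
  H9 = -(4) = -4
  D1 = MAX(-4, 5) = 5
  D9 = MAX(5, -4) = 5
  A4 = ABS(5) = 5
  C8 = MAX(4, 5) = 5
  F4 = 12 + 5 = 17

After the edit, cleaning proceeds:
  H9: a read changed (B11 4->1) — executes, giving -1.
  D1: a read changed (H9 -4->-1) — executes, giving 5 — identical to its old value.
  D9: a read changed (H9 -4->-1) — executes, giving 5 — identical to its old value.
  A4: dirty, but its reads are unchanged (D9 unchanged); cached 5 stands.
  C8: a read changed (B11 4->1) — executes, giving 5 — identical to its old value.
  F4: dirty, but its reads are unchanged (H6 unchanged, C8 unchanged); cached 17 stands.

Note where the cutoff bites: A4 is checked, finds nothing changed, and keeps its cache.

Demanding F4 again yields 17.
4 formula cells run: C8, D1, D9, H9.
The nodes whose values change: B11, H9.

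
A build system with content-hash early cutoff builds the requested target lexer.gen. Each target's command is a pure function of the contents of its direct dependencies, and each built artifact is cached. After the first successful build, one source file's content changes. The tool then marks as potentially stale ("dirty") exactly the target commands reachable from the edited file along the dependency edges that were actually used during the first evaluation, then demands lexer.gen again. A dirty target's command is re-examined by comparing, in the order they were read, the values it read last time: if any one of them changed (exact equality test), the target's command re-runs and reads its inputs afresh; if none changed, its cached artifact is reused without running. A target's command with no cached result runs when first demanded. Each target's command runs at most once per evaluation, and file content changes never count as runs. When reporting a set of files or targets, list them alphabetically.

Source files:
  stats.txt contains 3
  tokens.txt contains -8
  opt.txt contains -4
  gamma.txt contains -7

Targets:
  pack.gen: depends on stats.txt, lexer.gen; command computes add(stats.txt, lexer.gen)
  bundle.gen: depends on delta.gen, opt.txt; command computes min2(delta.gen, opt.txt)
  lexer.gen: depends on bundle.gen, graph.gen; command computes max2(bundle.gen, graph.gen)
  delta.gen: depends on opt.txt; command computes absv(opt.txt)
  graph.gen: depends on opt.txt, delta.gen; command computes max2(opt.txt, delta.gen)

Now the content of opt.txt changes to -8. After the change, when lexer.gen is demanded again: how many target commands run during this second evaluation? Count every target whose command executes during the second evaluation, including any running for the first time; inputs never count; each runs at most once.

First evaluation (everything demanded from the output):
  delta.gen = absv(-4) = 4
  bundle.gen = min2(4, -4) = -4
  graph.gen = max2(-4, 4) = 4
  lexer.gen = max2(-4, 4) = 4

Propagation after the edit:
  delta.gen: runs — opt.txt -4->-8; result 8.
  bundle.gen: runs — delta.gen 4->8; opt.txt -4->-8; result -8.
  graph.gen: runs — opt.txt -4->-8; delta.gen 4->8; result 8.
  lexer.gen: runs — bundle.gen -4->-8; graph.gen 4->8; result 8.

Target commands that run: bundle.gen, delta.gen, graph.gen, lexer.gen — 4 in total.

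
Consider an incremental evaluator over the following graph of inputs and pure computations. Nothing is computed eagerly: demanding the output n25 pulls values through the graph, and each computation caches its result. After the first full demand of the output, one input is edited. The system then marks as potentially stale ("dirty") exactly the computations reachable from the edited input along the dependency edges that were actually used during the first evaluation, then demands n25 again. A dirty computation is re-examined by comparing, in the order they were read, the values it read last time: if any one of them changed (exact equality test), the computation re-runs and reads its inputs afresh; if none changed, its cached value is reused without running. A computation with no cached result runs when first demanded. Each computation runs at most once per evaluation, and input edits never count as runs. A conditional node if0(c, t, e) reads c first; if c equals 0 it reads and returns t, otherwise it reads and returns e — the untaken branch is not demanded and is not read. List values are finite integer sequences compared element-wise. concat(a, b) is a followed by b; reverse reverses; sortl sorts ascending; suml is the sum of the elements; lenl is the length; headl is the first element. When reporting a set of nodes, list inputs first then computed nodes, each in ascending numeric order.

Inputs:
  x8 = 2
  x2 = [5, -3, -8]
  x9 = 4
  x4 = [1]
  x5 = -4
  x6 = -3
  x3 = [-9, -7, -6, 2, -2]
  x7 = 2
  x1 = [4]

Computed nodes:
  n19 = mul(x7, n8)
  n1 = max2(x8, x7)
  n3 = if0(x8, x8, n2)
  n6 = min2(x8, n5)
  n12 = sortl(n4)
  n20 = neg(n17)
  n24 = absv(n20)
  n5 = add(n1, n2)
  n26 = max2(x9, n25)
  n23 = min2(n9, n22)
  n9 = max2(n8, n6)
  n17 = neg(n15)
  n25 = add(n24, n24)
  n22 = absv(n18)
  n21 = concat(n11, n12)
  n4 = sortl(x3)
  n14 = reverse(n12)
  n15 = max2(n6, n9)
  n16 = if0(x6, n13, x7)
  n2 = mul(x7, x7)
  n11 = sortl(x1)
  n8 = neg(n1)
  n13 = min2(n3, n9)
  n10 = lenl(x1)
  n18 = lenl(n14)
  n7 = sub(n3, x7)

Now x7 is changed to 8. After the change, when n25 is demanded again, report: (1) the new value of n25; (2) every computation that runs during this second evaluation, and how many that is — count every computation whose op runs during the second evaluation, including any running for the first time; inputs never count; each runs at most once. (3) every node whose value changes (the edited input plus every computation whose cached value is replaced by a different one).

n25 now evaluates to 4.
Run set: n1, n2, n5, n6, n8, n9 (6 run).
Changed values: x7, n1, n2, n5, n8.
The important point: at n15 every value read last time is unchanged, so the dirty flag clears without a run.

Initial pass — values computed on the first demand:
  n1 = max2(2, 2) = 2
  n2 = mul(2, 2) = 4
  n5 = add(2, 4) = 6
  n6 = min2(2, 6) = 2
  n8 = neg(2) = -2
  n9 = max2(-2, 2) = 2
  n15 = max2(2, 2) = 2
  n17 = neg(2) = -2
  n20 = neg(-2) = 2
  n24 = absv(2) = 2
  n25 = add(2, 2) = 4

Second demand — change propagation:
  n1: re-runs because x7 2->8; new result 8.
  n2: re-runs because x7 2->8; x7 2->8; new result 64.
  n5: re-runs because n1 2->8; n2 4->64; new result 72.
  n6: re-runs because n5 6->72; new result 2 (unchanged).
  n8: re-runs because n1 2->8; new result -8.
  n9: re-runs because n8 -2->-8; new result 2 (unchanged).
  n15: re-examined; everything it read last time is the same (n6 unchanged, n9 unchanged) — cache 2 kept, no run.
  n17: re-examined; everything it read last time is the same (n15 unchanged) — cache -2 kept, no run.
  n20: re-examined; everything it read last time is the same (n17 unchanged) — cache 2 kept, no run.
  n24: re-examined; everything it read last time is the same (n20 unchanged) — cache 2 kept, no run.
  n25: re-examined; everything it read last time is the same (n24 unchanged, n24 unchanged) — cache 4 kept, no run.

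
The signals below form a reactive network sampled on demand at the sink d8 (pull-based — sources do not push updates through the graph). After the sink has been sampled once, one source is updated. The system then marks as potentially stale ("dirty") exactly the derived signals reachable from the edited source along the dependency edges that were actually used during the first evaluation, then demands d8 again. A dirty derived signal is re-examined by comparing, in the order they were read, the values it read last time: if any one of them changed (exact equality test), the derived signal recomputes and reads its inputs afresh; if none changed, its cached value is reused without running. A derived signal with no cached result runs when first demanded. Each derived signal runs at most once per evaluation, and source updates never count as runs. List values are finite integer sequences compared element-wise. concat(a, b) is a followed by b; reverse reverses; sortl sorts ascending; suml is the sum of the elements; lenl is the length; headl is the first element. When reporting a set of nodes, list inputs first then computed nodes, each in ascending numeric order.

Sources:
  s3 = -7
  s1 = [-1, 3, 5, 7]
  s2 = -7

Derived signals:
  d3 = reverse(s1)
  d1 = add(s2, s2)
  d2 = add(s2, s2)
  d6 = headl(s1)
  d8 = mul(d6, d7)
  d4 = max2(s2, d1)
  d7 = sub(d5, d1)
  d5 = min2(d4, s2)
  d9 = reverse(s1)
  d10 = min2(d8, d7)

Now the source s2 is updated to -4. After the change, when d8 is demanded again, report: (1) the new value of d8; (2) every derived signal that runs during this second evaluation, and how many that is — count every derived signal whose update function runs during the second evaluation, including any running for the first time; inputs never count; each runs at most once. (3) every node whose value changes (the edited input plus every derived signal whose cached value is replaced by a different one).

Initial pass — values computed on the first demand:
  d1 = add(-7, -7) = -14
  d4 = max2(-7, -14) = -7
  d5 = min2(-7, -7) = -7
  d6 = headl([-1, 3, 5, 7]) = -1
  d7 = sub(-7, -14) = 7
  d8 = mul(-1, 7) = -7

Second demand — change propagation:
  d1: re-runs because s2 -7->-4; s2 -7->-4; new result -8.
  d4: re-runs because s2 -7->-4; d1 -14->-8; new result -4.
  d5: re-runs because d4 -7->-4; s2 -7->-4; new result -4.
  d7: re-runs because d5 -7->-4; d1 -14->-8; new result 4.
  d8: re-runs because d7 7->4; new result -4.

d8 now evaluates to -4.
Run set: d1, d4, d5, d7, d8 (5 run).
Changed values: s2, d1, d4, d5, d7, d8.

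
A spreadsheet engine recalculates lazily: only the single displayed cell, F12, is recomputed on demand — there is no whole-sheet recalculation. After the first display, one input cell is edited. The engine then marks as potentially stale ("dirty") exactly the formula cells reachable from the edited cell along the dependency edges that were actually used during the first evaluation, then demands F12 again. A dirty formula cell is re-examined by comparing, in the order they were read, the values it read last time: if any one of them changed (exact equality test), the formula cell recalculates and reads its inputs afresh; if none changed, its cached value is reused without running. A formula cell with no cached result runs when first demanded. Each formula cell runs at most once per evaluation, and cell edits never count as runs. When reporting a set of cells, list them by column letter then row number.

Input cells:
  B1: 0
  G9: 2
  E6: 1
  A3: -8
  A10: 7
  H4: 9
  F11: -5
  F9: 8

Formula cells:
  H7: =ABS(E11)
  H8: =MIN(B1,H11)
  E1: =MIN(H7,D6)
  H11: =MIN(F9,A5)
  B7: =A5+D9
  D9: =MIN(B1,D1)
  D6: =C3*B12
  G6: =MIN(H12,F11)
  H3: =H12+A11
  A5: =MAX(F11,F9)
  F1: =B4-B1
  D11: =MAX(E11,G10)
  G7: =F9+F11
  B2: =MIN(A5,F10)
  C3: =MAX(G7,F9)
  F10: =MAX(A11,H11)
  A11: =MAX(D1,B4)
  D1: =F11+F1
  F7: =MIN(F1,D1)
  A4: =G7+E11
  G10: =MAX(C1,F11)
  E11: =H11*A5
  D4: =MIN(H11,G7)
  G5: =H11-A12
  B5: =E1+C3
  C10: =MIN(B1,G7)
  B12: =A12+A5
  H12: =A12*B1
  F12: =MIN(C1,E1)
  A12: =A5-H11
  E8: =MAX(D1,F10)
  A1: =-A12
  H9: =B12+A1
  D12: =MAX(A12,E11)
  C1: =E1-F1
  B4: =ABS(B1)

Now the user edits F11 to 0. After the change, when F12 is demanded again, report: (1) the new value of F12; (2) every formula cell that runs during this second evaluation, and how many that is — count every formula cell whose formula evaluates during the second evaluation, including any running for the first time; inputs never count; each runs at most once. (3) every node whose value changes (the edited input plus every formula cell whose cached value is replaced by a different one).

New value of F12: 64.
Formula cells that run: A5, C3, G7 — 3 in total.
Values that change: F11, G7.
Key observation: the cutoff stops propagation at H11 — its inputs' values are unchanged, so it reuses its cache.

First evaluation (everything demanded from the output):
  A5 = MAX(-5, 8) = 8
  B4 = ABS(0) = 0
  F1 = 0 - 0 = 0
  G7 = 8 + -5 = 3
  C3 = MAX(3, 8) = 8
  H11 = MIN(8, 8) = 8
  A12 = 8 - 8 = 0
  B12 = 0 + 8 = 8
  D6 = 8 * 8 = 64
  E11 = 8 * 8 = 64
  H7 = ABS(64) = 64
  E1 = MIN(64, 64) = 64
  C1 = 64 - 0 = 64
  F12 = MIN(64, 64) = 64

Propagation after the edit:
  A5: runs — F11 -5->0; result 8 (same value as before).
  G7: runs — F11 -5->0; result 8.
  C3: runs — G7 3->8; result 8 (same value as before).
  H11: checked — values it read are unchanged (F9 unchanged, A5 unchanged); reused cached 8 without running.
  A12: checked — values it read are unchanged (A5 unchanged, H11 unchanged); reused cached 0 without running.
  B12: checked — values it read are unchanged (A12 unchanged, A5 unchanged); reused cached 8 without running.
  D6: checked — values it read are unchanged (C3 unchanged, B12 unchanged); reused cached 64 without running.
  E11: checked — values it read are unchanged (H11 unchanged, A5 unchanged); reused cached 64 without running.
  H7: checked — values it read are unchanged (E11 unchanged); reused cached 64 without running.
  E1: checked — values it read are unchanged (H7 unchanged, D6 unchanged); reused cached 64 without running.
  C1: checked — values it read are unchanged (E1 unchanged, F1 unchanged); reused cached 64 without running.
  F12: checked — values it read are unchanged (C1 unchanged, E1 unchanged); reused cached 64 without running.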